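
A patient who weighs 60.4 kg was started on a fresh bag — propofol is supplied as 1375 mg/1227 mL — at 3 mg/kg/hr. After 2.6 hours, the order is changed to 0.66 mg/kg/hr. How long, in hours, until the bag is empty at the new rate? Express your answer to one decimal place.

Initial rate:
Dose = 3 mg/kg/hr × 60.4 kg = 181.2 mg/hr
Concentration = 1375 mg ÷ 1227 mL = 1.120619 mg/mL
Rate = 181.2 mg/hr ÷ 1.120619 mg/mL = 161.6963 mL/hr
Volume infused so far = 161.6963 mL/hr × 2.6 hr = 420.4104 mL
Volume remaining = 1227 − 420.4104 = 806.5896 mL
New rate:
Dose = 0.66 mg/kg/hr × 60.4 kg = 39.864 mg/hr
Rate = 39.864 mg/hr ÷ 1.120619 mg/mL = 35.57318 mL/hr
Time remaining = 806.5896 mL ÷ 35.57318 mL/hr = 22.67409 hr

22.7 hours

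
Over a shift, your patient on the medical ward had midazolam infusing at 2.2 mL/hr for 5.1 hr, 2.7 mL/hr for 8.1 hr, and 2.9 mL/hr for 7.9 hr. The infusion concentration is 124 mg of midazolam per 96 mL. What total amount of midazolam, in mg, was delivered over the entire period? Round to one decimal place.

72.3 mg

Concentration = 124 mg ÷ 96 mL = 1.291667 mg/mL
Stage 1: 2.2 mL/hr × 5.1 hr = 11.22 mL → 11.22 mL × 1.291667 mg/mL = 14.4925 mg
Stage 2: 2.7 mL/hr × 8.1 hr = 21.87 mL → 21.87 mL × 1.291667 mg/mL = 28.24875 mg
Stage 3: 2.9 mL/hr × 7.9 hr = 22.91 mL → 22.91 mL × 1.291667 mg/mL = 29.59208 mg
Total = 14.4925 + 28.24875 + 29.59208 = 72.33333 mg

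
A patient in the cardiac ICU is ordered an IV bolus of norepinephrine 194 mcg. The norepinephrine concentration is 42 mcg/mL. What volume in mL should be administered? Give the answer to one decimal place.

Volume = 194 mcg ÷ 42 mcg/mL = 4.619048 mL

4.6 mL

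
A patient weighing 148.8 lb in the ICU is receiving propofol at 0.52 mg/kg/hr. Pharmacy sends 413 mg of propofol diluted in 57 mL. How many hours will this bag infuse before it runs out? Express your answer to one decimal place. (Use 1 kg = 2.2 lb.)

Weight = 148.8 lb ÷ 2.2 lb/kg = 67.63636 kg
Dose = 0.52 mg/kg/hr × 67.63636 kg = 35.17091 mg/hr
Concentration = 413 mg ÷ 57 mL = 7.245614 mg/mL
Rate = 35.17091 mg/hr ÷ 7.245614 mg/mL = 4.854096 mL/hr
Duration = 57 mL ÷ 4.854096 mL/hr = 11.74266 hr

11.7 hours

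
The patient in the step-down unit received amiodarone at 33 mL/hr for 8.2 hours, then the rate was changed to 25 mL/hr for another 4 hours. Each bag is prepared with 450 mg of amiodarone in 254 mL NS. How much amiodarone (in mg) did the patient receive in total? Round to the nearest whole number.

657 mg

Concentration = 450 mg ÷ 254 mL = 1.771654 mg/mL
Stage 1: 33 mL/hr × 8.2 hr = 270.6 mL → 270.6 mL × 1.771654 mg/mL = 479.4094 mg
Stage 2: 25 mL/hr × 4 hr = 100 mL → 100 mL × 1.771654 mg/mL = 177.1654 mg
Total = 479.4094 + 177.1654 = 656.5748 mg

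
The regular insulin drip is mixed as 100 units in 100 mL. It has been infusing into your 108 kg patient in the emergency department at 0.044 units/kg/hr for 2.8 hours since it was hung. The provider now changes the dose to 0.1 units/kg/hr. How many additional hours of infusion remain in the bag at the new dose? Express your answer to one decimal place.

Initial rate:
Dose = 0.044 units/kg/hr × 108 kg = 4.752 units/hr
Concentration = 100 units ÷ 100 mL = 1 units/mL
Rate = 4.752 units/hr ÷ 1 units/mL = 4.752 mL/hr
Volume infused so far = 4.752 mL/hr × 2.8 hr = 13.3056 mL
Volume remaining = 100 − 13.3056 = 86.6944 mL
New rate:
Dose = 0.1 units/kg/hr × 108 kg = 10.8 units/hr
Rate = 10.8 units/hr ÷ 1 units/mL = 10.8 mL/hr
Time remaining = 86.6944 mL ÷ 10.8 mL/hr = 8.027259 hr

8.0 hours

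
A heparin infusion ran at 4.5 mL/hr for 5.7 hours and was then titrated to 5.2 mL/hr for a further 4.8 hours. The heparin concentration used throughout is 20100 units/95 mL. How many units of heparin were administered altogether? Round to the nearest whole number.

10708 units

Concentration = 20100 units ÷ 95 mL = 211.5789 units/mL
Stage 1: 4.5 mL/hr × 5.7 hr = 25.65 mL → 25.65 mL × 211.5789 units/mL = 5427 units
Stage 2: 5.2 mL/hr × 4.8 hr = 24.96 mL → 24.96 mL × 211.5789 units/mL = 5281.011 units
Total = 5427 + 5281.011 = 10708.01 units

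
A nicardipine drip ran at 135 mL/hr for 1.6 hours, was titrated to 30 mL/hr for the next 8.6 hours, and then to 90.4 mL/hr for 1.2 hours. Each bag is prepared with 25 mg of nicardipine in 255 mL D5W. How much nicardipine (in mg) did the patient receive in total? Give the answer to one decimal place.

57.1 mg

Concentration = 25 mg ÷ 255 mL = 0.09803922 mg/mL
Stage 1: 135 mL/hr × 1.6 hr = 216 mL → 216 mL × 0.09803922 mg/mL = 21.17647 mg
Stage 2: 30 mL/hr × 8.6 hr = 258 mL → 258 mL × 0.09803922 mg/mL = 25.29412 mg
Stage 3: 90.4 mL/hr × 1.2 hr = 108.48 mL → 108.48 mL × 0.09803922 mg/mL = 10.63529 mg
Total = 21.17647 + 25.29412 + 10.63529 = 57.10588 mg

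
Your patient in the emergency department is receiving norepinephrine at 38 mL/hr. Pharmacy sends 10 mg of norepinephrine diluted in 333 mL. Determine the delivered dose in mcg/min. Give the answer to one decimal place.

19.0 mcg/min

Concentration = 10 mg ÷ 333 mL = 0.03003003 mg/mL = 30.03003 mcg/mL
Drug rate = 38 mL/hr × 30.03003 mcg/mL = 1141.141 mcg/hr
1141.141 mcg/hr ÷ 60 min/hr = 19.01902 mcg/min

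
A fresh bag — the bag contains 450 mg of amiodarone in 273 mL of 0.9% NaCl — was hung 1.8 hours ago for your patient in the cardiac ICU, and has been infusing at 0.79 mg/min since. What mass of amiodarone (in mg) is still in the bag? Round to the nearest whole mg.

365 mg

0.79 mg/min × 60 min/hr = 47.4 mg/hr
Concentration = 450 mg ÷ 273 mL = 1.648352 mg/mL
Rate = 47.4 mg/hr ÷ 1.648352 mg/mL = 28.756 mL/hr
Volume infused = 28.756 mL/hr × 1.8 hr = 51.7608 mL
Volume remaining = 273 − 51.7608 = 221.2392 mL
Drug remaining = 221.2392 mL × 1.648352 mg/mL = 364.68 mg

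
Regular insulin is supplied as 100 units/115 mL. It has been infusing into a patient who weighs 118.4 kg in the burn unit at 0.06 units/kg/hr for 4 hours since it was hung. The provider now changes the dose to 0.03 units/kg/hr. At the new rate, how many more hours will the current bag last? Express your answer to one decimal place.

Initial rate:
Dose = 0.06 units/kg/hr × 118.4 kg = 7.104 units/hr
Concentration = 100 units ÷ 115 mL = 0.8695652 units/mL
Rate = 7.104 units/hr ÷ 0.8695652 units/mL = 8.1696 mL/hr
Volume infused so far = 8.1696 mL/hr × 4 hr = 32.6784 mL
Volume remaining = 115 − 32.6784 = 82.3216 mL
New rate:
Dose = 0.03 units/kg/hr × 118.4 kg = 3.552 units/hr
Rate = 3.552 units/hr ÷ 0.8695652 units/mL = 4.0848 mL/hr
Time remaining = 82.3216 mL ÷ 4.0848 mL/hr = 20.15315 hr

20.2 hours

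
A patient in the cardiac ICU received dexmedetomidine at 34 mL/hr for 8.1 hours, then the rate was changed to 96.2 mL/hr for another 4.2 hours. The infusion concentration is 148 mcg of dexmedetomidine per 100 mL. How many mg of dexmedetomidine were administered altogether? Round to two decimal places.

Concentration = 148 mcg ÷ 100 mL = 1.48 mcg/mL
Stage 1: 34 mL/hr × 8.1 hr = 275.4 mL → 275.4 mL × 1.48 mcg/mL = 407.592 mcg
Stage 2: 96.2 mL/hr × 4.2 hr = 404.04 mL → 404.04 mL × 1.48 mcg/mL = 597.9792 mcg
Total = 407.592 + 597.9792 = 1005.571 mcg = 1.005571 mg

1.01 mg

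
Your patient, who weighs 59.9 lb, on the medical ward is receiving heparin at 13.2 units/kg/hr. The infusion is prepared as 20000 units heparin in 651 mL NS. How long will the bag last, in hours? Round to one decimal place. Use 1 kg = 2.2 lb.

55.6 hours

Weight = 59.9 lb ÷ 2.2 lb/kg = 27.22727 kg
Dose = 13.2 units/kg/hr × 27.22727 kg = 359.4 units/hr
Concentration = 20000 units ÷ 651 mL = 30.72197 units/mL
Rate = 359.4 units/hr ÷ 30.72197 units/mL = 11.69847 mL/hr
Duration = 651 mL ÷ 11.69847 mL/hr = 55.6483 hr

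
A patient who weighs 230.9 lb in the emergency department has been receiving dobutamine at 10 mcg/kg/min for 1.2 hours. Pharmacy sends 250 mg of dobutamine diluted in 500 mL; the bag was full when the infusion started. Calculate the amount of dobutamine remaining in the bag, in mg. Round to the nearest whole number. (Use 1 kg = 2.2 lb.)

174 mg

Weight = 230.9 lb ÷ 2.2 lb/kg = 104.9545 kg
Dose = 10 mcg/kg/min × 104.9545 kg = 1049.545 mcg/min
1049.545 mcg/min × 60 min/hr = 62972.73 mcg/hr
Concentration = 250 mg ÷ 500 mL = 0.5 mg/mL = 500 mcg/mL
Rate = 62972.73 mcg/hr ÷ 500 mcg/mL = 125.9455 mL/hr
Volume infused = 125.9455 mL/hr × 1.2 hr = 151.1345 mL
Volume remaining = 500 − 151.1345 = 348.8655 mL
Drug remaining = 348.8655 mL × 500 mcg/mL = 174432.7 mcg = 174.4327 mg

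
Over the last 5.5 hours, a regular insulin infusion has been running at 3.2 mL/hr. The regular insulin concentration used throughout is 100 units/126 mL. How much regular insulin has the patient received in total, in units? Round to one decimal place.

14.0 units

Concentration = 100 units ÷ 126 mL = 0.7936508 units/mL
Drug rate = 3.2 mL/hr × 0.7936508 units/mL = 2.539683 units/hr
Total = 2.539683 units/hr × 5.5 hr = 13.96825 units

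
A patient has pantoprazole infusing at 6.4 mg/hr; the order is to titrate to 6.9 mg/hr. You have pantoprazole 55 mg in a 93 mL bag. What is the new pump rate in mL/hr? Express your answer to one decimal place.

Concentration = 55 mg ÷ 93 mL = 0.5913978 mg/mL
Rate = 6.9 mg/hr ÷ 0.5913978 mg/mL = 11.66727 mL/hr

11.7 mL/hr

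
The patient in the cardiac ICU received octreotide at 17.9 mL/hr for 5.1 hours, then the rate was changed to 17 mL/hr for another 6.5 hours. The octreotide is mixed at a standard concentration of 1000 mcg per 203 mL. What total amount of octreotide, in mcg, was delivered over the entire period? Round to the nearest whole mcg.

994 mcg

Concentration = 1000 mcg ÷ 203 mL = 4.926108 mcg/mL
Stage 1: 17.9 mL/hr × 5.1 hr = 91.29 mL → 91.29 mL × 4.926108 mcg/mL = 449.7044 mcg
Stage 2: 17 mL/hr × 6.5 hr = 110.5 mL → 110.5 mL × 4.926108 mcg/mL = 544.335 mcg
Total = 449.7044 + 544.335 = 994.0394 mcg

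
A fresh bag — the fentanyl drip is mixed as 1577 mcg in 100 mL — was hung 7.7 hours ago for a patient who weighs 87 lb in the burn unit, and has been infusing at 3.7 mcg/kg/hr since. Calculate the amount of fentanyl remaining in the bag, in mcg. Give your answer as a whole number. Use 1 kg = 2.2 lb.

Weight = 87 lb ÷ 2.2 lb/kg = 39.54545 kg
Dose = 3.7 mcg/kg/hr × 39.54545 kg = 146.3182 mcg/hr
Concentration = 1577 mcg ÷ 100 mL = 15.77 mcg/mL
Rate = 146.3182 mcg/hr ÷ 15.77 mcg/mL = 9.278261 mL/hr
Volume infused = 9.278261 mL/hr × 7.7 hr = 71.44261 mL
Volume remaining = 100 − 71.44261 = 28.55739 mL
Drug remaining = 28.55739 mL × 15.77 mcg/mL = 450.35 mcg

450 mcg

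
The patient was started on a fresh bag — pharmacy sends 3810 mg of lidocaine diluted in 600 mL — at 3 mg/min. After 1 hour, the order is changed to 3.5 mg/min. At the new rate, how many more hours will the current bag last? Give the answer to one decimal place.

Initial rate:
3 mg/min × 60 min/hr = 180 mg/hr
Concentration = 3810 mg ÷ 600 mL = 6.35 mg/mL
Rate = 180 mg/hr ÷ 6.35 mg/mL = 28.34646 mL/hr
Volume infused so far = 28.34646 mL/hr × 1 hr = 28.34646 mL
Volume remaining = 600 − 28.34646 = 571.6535 mL
New rate:
3.5 mg/min × 60 min/hr = 210 mg/hr
Rate = 210 mg/hr ÷ 6.35 mg/mL = 33.07087 mL/hr
Time remaining = 571.6535 mL ÷ 33.07087 mL/hr = 17.28571 hr

17.3 hours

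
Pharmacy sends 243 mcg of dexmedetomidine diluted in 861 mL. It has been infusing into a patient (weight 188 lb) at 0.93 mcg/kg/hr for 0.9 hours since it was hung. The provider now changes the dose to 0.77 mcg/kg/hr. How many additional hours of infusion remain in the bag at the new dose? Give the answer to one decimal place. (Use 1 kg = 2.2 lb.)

Initial rate:
Weight = 188 lb ÷ 2.2 lb/kg = 85.45455 kg
Dose = 0.93 mcg/kg/hr × 85.45455 kg = 79.47273 mcg/hr
Concentration = 243 mcg ÷ 861 mL = 0.28223 mcg/mL
Rate = 79.47273 mcg/hr ÷ 0.28223 mcg/mL = 281.5886 mL/hr
Volume infused so far = 281.5886 mL/hr × 0.9 hr = 253.4297 mL
Volume remaining = 861 − 253.4297 = 607.5703 mL
New rate:
Dose = 0.77 mcg/kg/hr × 85.45455 kg = 65.8 mcg/hr
Rate = 65.8 mcg/hr ÷ 0.28223 mcg/mL = 233.1432 mL/hr
Time remaining = 607.5703 mL ÷ 233.1432 mL/hr = 2.605996 hr

2.6 hours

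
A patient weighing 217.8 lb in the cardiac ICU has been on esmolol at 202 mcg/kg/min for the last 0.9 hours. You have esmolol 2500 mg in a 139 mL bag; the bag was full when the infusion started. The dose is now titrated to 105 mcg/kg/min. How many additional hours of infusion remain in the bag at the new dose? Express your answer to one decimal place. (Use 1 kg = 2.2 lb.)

2.3 hours

Initial rate:
Weight = 217.8 lb ÷ 2.2 lb/kg = 99 kg
Dose = 202 mcg/kg/min × 99 kg = 19998 mcg/min
19998 mcg/min × 60 min/hr = 1199880 mcg/hr
Concentration = 2500 mg ÷ 139 mL = 17.98561 mg/mL = 17985.61 mcg/mL
Rate = 1199880 mcg/hr ÷ 17985.61 mcg/mL = 66.71333 mL/hr
Volume infused so far = 66.71333 mL/hr × 0.9 hr = 60.042 mL
Volume remaining = 139 − 60.042 = 78.958 mL
New rate:
Dose = 105 mcg/kg/min × 99 kg = 10395 mcg/min
10395 mcg/min × 60 min/hr = 623700 mcg/hr
Rate = 623700 mcg/hr ÷ 17985.61 mcg/mL = 34.67772 mL/hr
Time remaining = 78.958 mL ÷ 34.67772 mL/hr = 2.276909 hr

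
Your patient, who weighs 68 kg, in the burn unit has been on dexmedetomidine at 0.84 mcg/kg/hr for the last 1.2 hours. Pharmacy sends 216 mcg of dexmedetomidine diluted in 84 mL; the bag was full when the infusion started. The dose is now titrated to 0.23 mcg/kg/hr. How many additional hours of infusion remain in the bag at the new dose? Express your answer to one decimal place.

9.4 hours

Initial rate:
Dose = 0.84 mcg/kg/hr × 68 kg = 57.12 mcg/hr
Concentration = 216 mcg ÷ 84 mL = 2.571429 mcg/mL
Rate = 57.12 mcg/hr ÷ 2.571429 mcg/mL = 22.21333 mL/hr
Volume infused so far = 22.21333 mL/hr × 1.2 hr = 26.656 mL
Volume remaining = 84 − 26.656 = 57.344 mL
New rate:
Dose = 0.23 mcg/kg/hr × 68 kg = 15.64 mcg/hr
Rate = 15.64 mcg/hr ÷ 2.571429 mcg/mL = 6.082222 mL/hr
Time remaining = 57.344 mL ÷ 6.082222 mL/hr = 9.428133 hr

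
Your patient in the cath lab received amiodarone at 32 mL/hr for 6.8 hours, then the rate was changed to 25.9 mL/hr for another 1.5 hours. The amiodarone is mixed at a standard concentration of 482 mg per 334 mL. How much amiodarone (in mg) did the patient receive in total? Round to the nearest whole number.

Concentration = 482 mg ÷ 334 mL = 1.443114 mg/mL
Stage 1: 32 mL/hr × 6.8 hr = 217.6 mL → 217.6 mL × 1.443114 mg/mL = 314.0216 mg
Stage 2: 25.9 mL/hr × 1.5 hr = 38.85 mL → 38.85 mL × 1.443114 mg/mL = 56.06497 mg
Total = 314.0216 + 56.06497 = 370.0865 mg

370 mg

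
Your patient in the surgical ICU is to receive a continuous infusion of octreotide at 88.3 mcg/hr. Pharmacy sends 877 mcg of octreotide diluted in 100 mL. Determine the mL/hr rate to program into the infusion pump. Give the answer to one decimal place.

Concentration = 877 mcg ÷ 100 mL = 8.77 mcg/mL
Rate = 88.3 mcg/hr ÷ 8.77 mcg/mL = 10.06842 mL/hr

10.1 mL/hr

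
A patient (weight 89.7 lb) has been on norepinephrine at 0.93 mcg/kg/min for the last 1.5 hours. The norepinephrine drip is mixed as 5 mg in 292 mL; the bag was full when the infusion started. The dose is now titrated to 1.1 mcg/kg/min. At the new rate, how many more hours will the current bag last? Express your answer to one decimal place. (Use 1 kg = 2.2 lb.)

Initial rate:
Weight = 89.7 lb ÷ 2.2 lb/kg = 40.77273 kg
Dose = 0.93 mcg/kg/min × 40.77273 kg = 37.91864 mcg/min
37.91864 mcg/min × 60 min/hr = 2275.118 mcg/hr
Concentration = 5 mg ÷ 292 mL = 0.01712329 mg/mL = 17.12329 mcg/mL
Rate = 2275.118 mcg/hr ÷ 17.12329 mcg/mL = 132.8669 mL/hr
Volume infused so far = 132.8669 mL/hr × 1.5 hr = 199.3004 mL
Volume remaining = 292 − 199.3004 = 92.69965 mL
New rate:
Dose = 1.1 mcg/kg/min × 40.77273 kg = 44.85 mcg/min
44.85 mcg/min × 60 min/hr = 2691 mcg/hr
Rate = 2691 mcg/hr ÷ 17.12329 mcg/mL = 157.1544 mL/hr
Time remaining = 92.69965 mL ÷ 157.1544 mL/hr = 0.5898635 hr

0.6 hours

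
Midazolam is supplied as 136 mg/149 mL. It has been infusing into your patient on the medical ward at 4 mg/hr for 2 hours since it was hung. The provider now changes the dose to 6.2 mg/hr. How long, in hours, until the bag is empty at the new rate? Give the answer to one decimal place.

Initial rate:
Concentration = 136 mg ÷ 149 mL = 0.9127517 mg/mL
Rate = 4 mg/hr ÷ 0.9127517 mg/mL = 4.382353 mL/hr
Volume infused so far = 4.382353 mL/hr × 2 hr = 8.764706 mL
Volume remaining = 149 − 8.764706 = 140.2353 mL
New rate:
Rate = 6.2 mg/hr ÷ 0.9127517 mg/mL = 6.792647 mL/hr
Time remaining = 140.2353 mL ÷ 6.792647 mL/hr = 20.64516 hr

20.6 hours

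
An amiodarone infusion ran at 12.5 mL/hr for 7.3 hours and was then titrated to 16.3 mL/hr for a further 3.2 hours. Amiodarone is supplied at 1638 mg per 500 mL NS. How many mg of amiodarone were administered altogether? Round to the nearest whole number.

Concentration = 1638 mg ÷ 500 mL = 3.276 mg/mL
Stage 1: 12.5 mL/hr × 7.3 hr = 91.25 mL → 91.25 mL × 3.276 mg/mL = 298.935 mg
Stage 2: 16.3 mL/hr × 3.2 hr = 52.16 mL → 52.16 mL × 3.276 mg/mL = 170.8762 mg
Total = 298.935 + 170.8762 = 469.8112 mg

470 mg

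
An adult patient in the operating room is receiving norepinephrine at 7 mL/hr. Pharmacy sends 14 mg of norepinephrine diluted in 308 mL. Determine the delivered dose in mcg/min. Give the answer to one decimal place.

5.3 mcg/min

Concentration = 14 mg ÷ 308 mL = 0.04545455 mg/mL = 45.45455 mcg/mL
Drug rate = 7 mL/hr × 45.45455 mcg/mL = 318.1818 mcg/hr
318.1818 mcg/hr ÷ 60 min/hr = 5.30303 mcg/min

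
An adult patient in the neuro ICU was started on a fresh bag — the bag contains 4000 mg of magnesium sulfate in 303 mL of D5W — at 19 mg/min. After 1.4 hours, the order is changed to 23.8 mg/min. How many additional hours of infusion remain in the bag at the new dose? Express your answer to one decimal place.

Initial rate:
19 mg/min × 60 min/hr = 1140 mg/hr
Concentration = 4000 mg ÷ 303 mL = 13.20132 mg/mL
Rate = 1140 mg/hr ÷ 13.20132 mg/mL = 86.355 mL/hr
Volume infused so far = 86.355 mL/hr × 1.4 hr = 120.897 mL
Volume remaining = 303 − 120.897 = 182.103 mL
New rate:
23.8 mg/min × 60 min/hr = 1428 mg/hr
Rate = 1428 mg/hr ÷ 13.20132 mg/mL = 108.171 mL/hr
Time remaining = 182.103 mL ÷ 108.171 mL/hr = 1.683473 hr

1.7 hours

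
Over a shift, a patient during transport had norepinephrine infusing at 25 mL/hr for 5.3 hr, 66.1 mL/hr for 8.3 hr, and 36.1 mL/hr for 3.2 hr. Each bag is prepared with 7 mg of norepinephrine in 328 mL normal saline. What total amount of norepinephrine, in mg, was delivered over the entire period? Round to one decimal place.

Concentration = 7 mg ÷ 328 mL = 0.02134146 mg/mL
Stage 1: 25 mL/hr × 5.3 hr = 132.5 mL → 132.5 mL × 0.02134146 mg/mL = 2.827744 mg
Stage 2: 66.1 mL/hr × 8.3 hr = 548.63 mL → 548.63 mL × 0.02134146 mg/mL = 11.70857 mg
Stage 3: 36.1 mL/hr × 3.2 hr = 115.52 mL → 115.52 mL × 0.02134146 mg/mL = 2.465366 mg
Total = 2.827744 + 11.70857 + 2.465366 = 17.00168 mg

17.0 mg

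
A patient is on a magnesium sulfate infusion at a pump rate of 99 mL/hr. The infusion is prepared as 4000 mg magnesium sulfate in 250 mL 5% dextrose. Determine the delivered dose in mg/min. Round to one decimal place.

Concentration = 4000 mg ÷ 250 mL = 16 mg/mL
Drug rate = 99 mL/hr × 16 mg/mL = 1584 mg/hr
1584 mg/hr ÷ 60 min/hr = 26.4 mg/min

26.4 mg/min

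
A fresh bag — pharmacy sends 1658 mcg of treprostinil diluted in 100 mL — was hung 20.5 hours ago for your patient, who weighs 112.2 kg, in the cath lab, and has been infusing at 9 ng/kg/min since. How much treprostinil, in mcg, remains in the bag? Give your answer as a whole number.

Dose = 9 ng/kg/min × 112.2 kg = 1009.8 ng/min
1009.8 ng/min × 60 min/hr = 60588 ng/hr
Concentration = 1658 mcg ÷ 100 mL = 16.58 mcg/mL = 16580 ng/mL
Rate = 60588 ng/hr ÷ 16580 ng/mL = 3.654282 mL/hr
Volume infused = 3.654282 mL/hr × 20.5 hr = 74.91279 mL
Volume remaining = 100 − 74.91279 = 25.08721 mL
Drug remaining = 25.08721 mL × 16580 ng/mL = 415946 ng = 415.946 mcg

416 mcg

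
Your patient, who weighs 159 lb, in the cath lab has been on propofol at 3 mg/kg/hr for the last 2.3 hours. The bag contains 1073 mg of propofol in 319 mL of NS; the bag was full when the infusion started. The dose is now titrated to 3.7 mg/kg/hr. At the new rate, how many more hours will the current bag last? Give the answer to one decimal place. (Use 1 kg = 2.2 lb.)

2.1 hours

Initial rate:
Weight = 159 lb ÷ 2.2 lb/kg = 72.27273 kg
Dose = 3 mg/kg/hr × 72.27273 kg = 216.8182 mg/hr
Concentration = 1073 mg ÷ 319 mL = 3.363636 mg/mL
Rate = 216.8182 mg/hr ÷ 3.363636 mg/mL = 64.45946 mL/hr
Volume infused so far = 64.45946 mL/hr × 2.3 hr = 148.2568 mL
Volume remaining = 319 − 148.2568 = 170.7432 mL
New rate:
Dose = 3.7 mg/kg/hr × 72.27273 kg = 267.4091 mg/hr
Rate = 267.4091 mg/hr ÷ 3.363636 mg/mL = 79.5 mL/hr
Time remaining = 170.7432 mL ÷ 79.5 mL/hr = 2.147714 hr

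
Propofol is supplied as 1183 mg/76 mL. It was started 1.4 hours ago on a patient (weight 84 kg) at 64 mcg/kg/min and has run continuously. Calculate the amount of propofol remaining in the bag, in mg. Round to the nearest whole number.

Dose = 64 mcg/kg/min × 84 kg = 5376 mcg/min
5376 mcg/min × 60 min/hr = 322560 mcg/hr
Concentration = 1183 mg ÷ 76 mL = 15.56579 mg/mL = 15565.79 mcg/mL
Rate = 322560 mcg/hr ÷ 15565.79 mcg/mL = 20.72237 mL/hr
Volume infused = 20.72237 mL/hr × 1.4 hr = 29.01131 mL
Volume remaining = 76 − 29.01131 = 46.98869 mL
Drug remaining = 46.98869 mL × 15565.79 mcg/mL = 731416 mcg = 731.416 mg

731 mg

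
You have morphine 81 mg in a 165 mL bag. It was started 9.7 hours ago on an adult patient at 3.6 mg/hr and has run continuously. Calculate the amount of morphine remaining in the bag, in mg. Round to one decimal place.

Concentration = 81 mg ÷ 165 mL = 0.4909091 mg/mL
Rate = 3.6 mg/hr ÷ 0.4909091 mg/mL = 7.333333 mL/hr
Volume infused = 7.333333 mL/hr × 9.7 hr = 71.13333 mL
Volume remaining = 165 − 71.13333 = 93.86667 mL
Drug remaining = 93.86667 mL × 0.4909091 mg/mL = 46.08 mg

46.1 mg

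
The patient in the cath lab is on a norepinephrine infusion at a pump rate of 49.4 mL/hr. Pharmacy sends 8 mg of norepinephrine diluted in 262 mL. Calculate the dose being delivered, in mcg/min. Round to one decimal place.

Concentration = 8 mg ÷ 262 mL = 0.03053435 mg/mL = 30.53435 mcg/mL
Drug rate = 49.4 mL/hr × 30.53435 mcg/mL = 1508.397 mcg/hr
1508.397 mcg/hr ÷ 60 min/hr = 25.13995 mcg/min

25.1 mcg/min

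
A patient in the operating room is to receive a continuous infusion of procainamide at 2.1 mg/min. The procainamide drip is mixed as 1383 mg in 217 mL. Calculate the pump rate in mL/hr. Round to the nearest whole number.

20 mL/hr

2.1 mg/min × 60 min/hr = 126 mg/hr
Concentration = 1383 mg ÷ 217 mL = 6.373272 mg/mL
Rate = 126 mg/hr ÷ 6.373272 mg/mL = 19.77007 mL/hr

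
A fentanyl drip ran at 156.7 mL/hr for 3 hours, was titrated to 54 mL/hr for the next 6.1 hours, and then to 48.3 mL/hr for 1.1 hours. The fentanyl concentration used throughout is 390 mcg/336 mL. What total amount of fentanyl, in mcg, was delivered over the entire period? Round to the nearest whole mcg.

Concentration = 390 mcg ÷ 336 mL = 1.160714 mcg/mL
Stage 1: 156.7 mL/hr × 3 hr = 470.1 mL → 470.1 mL × 1.160714 mcg/mL = 545.6518 mcg
Stage 2: 54 mL/hr × 6.1 hr = 329.4 mL → 329.4 mL × 1.160714 mcg/mL = 382.3393 mcg
Stage 3: 48.3 mL/hr × 1.1 hr = 53.13 mL → 53.13 mL × 1.160714 mcg/mL = 61.66875 mcg
Total = 545.6518 + 382.3393 + 61.66875 = 989.6598 mcg

990 mcg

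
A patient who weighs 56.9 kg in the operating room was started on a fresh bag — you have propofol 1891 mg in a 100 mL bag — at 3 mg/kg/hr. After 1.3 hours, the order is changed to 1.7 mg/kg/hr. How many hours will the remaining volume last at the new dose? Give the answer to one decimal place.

17.3 hours

Initial rate:
Dose = 3 mg/kg/hr × 56.9 kg = 170.7 mg/hr
Concentration = 1891 mg ÷ 100 mL = 18.91 mg/mL
Rate = 170.7 mg/hr ÷ 18.91 mg/mL = 9.02697 mL/hr
Volume infused so far = 9.02697 mL/hr × 1.3 hr = 11.73506 mL
Volume remaining = 100 − 11.73506 = 88.26494 mL
New rate:
Dose = 1.7 mg/kg/hr × 56.9 kg = 96.73 mg/hr
Rate = 96.73 mg/hr ÷ 18.91 mg/mL = 5.115283 mL/hr
Time remaining = 88.26494 mL ÷ 5.115283 mL/hr = 17.25514 hr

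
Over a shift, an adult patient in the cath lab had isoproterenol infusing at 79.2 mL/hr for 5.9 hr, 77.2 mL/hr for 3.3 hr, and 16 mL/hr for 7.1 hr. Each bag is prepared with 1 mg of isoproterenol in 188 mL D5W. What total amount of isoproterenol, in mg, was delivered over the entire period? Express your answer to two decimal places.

Concentration = 1 mg ÷ 188 mL = 0.005319149 mg/mL
Stage 1: 79.2 mL/hr × 5.9 hr = 467.28 mL → 467.28 mL × 0.005319149 mg/mL = 2.485532 mg
Stage 2: 77.2 mL/hr × 3.3 hr = 254.76 mL → 254.76 mL × 0.005319149 mg/mL = 1.355106 mg
Stage 3: 16 mL/hr × 7.1 hr = 113.6 mL → 113.6 mL × 0.005319149 mg/mL = 0.6042553 mg
Total = 2.485532 + 1.355106 + 0.6042553 = 4.444894 mg

4.44 mg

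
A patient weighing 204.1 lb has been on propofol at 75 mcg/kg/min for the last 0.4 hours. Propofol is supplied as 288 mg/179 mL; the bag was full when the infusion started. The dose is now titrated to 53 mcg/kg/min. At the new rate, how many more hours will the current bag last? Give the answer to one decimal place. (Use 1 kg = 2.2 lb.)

Initial rate:
Weight = 204.1 lb ÷ 2.2 lb/kg = 92.77273 kg
Dose = 75 mcg/kg/min × 92.77273 kg = 6957.955 mcg/min
6957.955 mcg/min × 60 min/hr = 417477.3 mcg/hr
Concentration = 288 mg ÷ 179 mL = 1.608939 mg/mL = 1608.939 mcg/mL
Rate = 417477.3 mcg/hr ÷ 1608.939 mcg/mL = 259.4737 mL/hr
Volume infused so far = 259.4737 mL/hr × 0.4 hr = 103.7895 mL
Volume remaining = 179 − 103.7895 = 75.21051 mL
New rate:
Dose = 53 mcg/kg/min × 92.77273 kg = 4916.955 mcg/min
4916.955 mcg/min × 60 min/hr = 295017.3 mcg/hr
Rate = 295017.3 mcg/hr ÷ 1608.939 mcg/mL = 183.3614 mL/hr
Time remaining = 75.21051 mL ÷ 183.3614 mL/hr = 0.4101763 hr

0.4 hours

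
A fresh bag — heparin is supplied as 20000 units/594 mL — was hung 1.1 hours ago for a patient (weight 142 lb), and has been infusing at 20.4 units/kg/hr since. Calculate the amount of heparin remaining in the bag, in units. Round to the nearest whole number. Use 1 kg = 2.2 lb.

18552 units

Weight = 142 lb ÷ 2.2 lb/kg = 64.54545 kg
Dose = 20.4 units/kg/hr × 64.54545 kg = 1316.727 units/hr
Concentration = 20000 units ÷ 594 mL = 33.67003 units/mL
Rate = 1316.727 units/hr ÷ 33.67003 units/mL = 39.1068 mL/hr
Volume infused = 39.1068 mL/hr × 1.1 hr = 43.01748 mL
Volume remaining = 594 − 43.01748 = 550.9825 mL
Drug remaining = 550.9825 mL × 33.67003 units/mL = 18551.6 units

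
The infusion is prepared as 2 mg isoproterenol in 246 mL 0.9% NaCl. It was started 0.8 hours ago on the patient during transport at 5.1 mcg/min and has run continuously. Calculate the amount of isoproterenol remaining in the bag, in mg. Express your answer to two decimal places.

5.1 mcg/min × 60 min/hr = 306 mcg/hr
Concentration = 2 mg ÷ 246 mL = 0.008130081 mg/mL = 8.130081 mcg/mL
Rate = 306 mcg/hr ÷ 8.130081 mcg/mL = 37.638 mL/hr
Volume infused = 37.638 mL/hr × 0.8 hr = 30.1104 mL
Volume remaining = 246 − 30.1104 = 215.8896 mL
Drug remaining = 215.8896 mL × 8.130081 mcg/mL = 1755.2 mcg = 1.7552 mg

1.76 mg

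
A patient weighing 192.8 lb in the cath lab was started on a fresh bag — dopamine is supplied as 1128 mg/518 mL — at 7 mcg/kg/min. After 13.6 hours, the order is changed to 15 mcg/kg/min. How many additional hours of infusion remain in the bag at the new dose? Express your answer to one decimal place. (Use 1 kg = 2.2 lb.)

8.0 hours

Initial rate:
Weight = 192.8 lb ÷ 2.2 lb/kg = 87.63636 kg
Dose = 7 mcg/kg/min × 87.63636 kg = 613.4545 mcg/min
613.4545 mcg/min × 60 min/hr = 36807.27 mcg/hr
Concentration = 1128 mg ÷ 518 mL = 2.177606 mg/mL = 2177.606 mcg/mL
Rate = 36807.27 mcg/hr ÷ 2177.606 mcg/mL = 16.90263 mL/hr
Volume infused so far = 16.90263 mL/hr × 13.6 hr = 229.8758 mL
Volume remaining = 518 − 229.8758 = 288.1242 mL
New rate:
Dose = 15 mcg/kg/min × 87.63636 kg = 1314.545 mcg/min
1314.545 mcg/min × 60 min/hr = 78872.73 mcg/hr
Rate = 78872.73 mcg/hr ÷ 2177.606 mcg/mL = 36.21992 mL/hr
Time remaining = 288.1242 mL ÷ 36.21992 mL/hr = 7.954855 hr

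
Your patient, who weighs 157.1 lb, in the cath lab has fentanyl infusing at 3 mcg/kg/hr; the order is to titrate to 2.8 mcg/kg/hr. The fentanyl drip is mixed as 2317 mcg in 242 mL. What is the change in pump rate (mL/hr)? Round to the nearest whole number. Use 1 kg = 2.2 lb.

At the current dose:
Weight = 157.1 lb ÷ 2.2 lb/kg = 71.40909 kg
Dose = 3 mcg/kg/hr × 71.40909 kg = 214.2273 mcg/hr
Concentration = 2317 mcg ÷ 242 mL = 9.57438 mcg/mL
Rate = 214.2273 mcg/hr ÷ 9.57438 mcg/mL = 22.37505 mL/hr
At the new dose:
Dose = 2.8 mcg/kg/hr × 71.40909 kg = 199.9455 mcg/hr
Rate = 199.9455 mcg/hr ÷ 9.57438 mcg/mL = 20.88338 mL/hr
Change = 20.88338 − 22.37505 = -1.49167 mL/hr → 1.49167 mL/hr decrease

1 mL/hr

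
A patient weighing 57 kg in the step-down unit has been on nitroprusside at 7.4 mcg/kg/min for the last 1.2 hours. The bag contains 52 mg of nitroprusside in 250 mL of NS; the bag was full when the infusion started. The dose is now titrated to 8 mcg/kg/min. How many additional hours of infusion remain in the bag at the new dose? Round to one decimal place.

0.8 hours

Initial rate:
Dose = 7.4 mcg/kg/min × 57 kg = 421.8 mcg/min
421.8 mcg/min × 60 min/hr = 25308 mcg/hr
Concentration = 52 mg ÷ 250 mL = 0.208 mg/mL = 208 mcg/mL
Rate = 25308 mcg/hr ÷ 208 mcg/mL = 121.6731 mL/hr
Volume infused so far = 121.6731 mL/hr × 1.2 hr = 146.0077 mL
Volume remaining = 250 − 146.0077 = 103.9923 mL
New rate:
Dose = 8 mcg/kg/min × 57 kg = 456 mcg/min
456 mcg/min × 60 min/hr = 27360 mcg/hr
Rate = 27360 mcg/hr ÷ 208 mcg/mL = 131.5385 mL/hr
Time remaining = 103.9923 mL ÷ 131.5385 mL/hr = 0.7905848 hr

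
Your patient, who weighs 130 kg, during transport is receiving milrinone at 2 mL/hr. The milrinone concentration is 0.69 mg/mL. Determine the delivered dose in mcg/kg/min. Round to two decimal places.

Concentration = 0.69 mg/mL = 690 mcg/mL
Drug rate = 2 mL/hr × 690 mcg/mL = 1380 mcg/hr
1380 mcg/hr ÷ 60 min/hr = 23 mcg/min
23 mcg/min ÷ 130 kg = 0.1769231 mcg/kg/min

0.18 mcg/kg/min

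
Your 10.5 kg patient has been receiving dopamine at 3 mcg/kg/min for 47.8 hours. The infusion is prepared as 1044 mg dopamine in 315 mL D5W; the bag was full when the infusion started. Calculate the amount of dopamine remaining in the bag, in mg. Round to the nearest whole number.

954 mg

Dose = 3 mcg/kg/min × 10.5 kg = 31.5 mcg/min
31.5 mcg/min × 60 min/hr = 1890 mcg/hr
Concentration = 1044 mg ÷ 315 mL = 3.314286 mg/mL = 3314.286 mcg/mL
Rate = 1890 mcg/hr ÷ 3314.286 mcg/mL = 0.5702586 mL/hr
Volume infused = 0.5702586 mL/hr × 47.8 hr = 27.25836 mL
Volume remaining = 315 − 27.25836 = 287.7416 mL
Drug remaining = 287.7416 mL × 3314.286 mcg/mL = 953658 mcg = 953.658 mg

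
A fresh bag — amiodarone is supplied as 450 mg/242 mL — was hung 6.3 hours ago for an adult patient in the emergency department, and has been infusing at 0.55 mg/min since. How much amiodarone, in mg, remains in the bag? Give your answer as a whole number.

0.55 mg/min × 60 min/hr = 33 mg/hr
Concentration = 450 mg ÷ 242 mL = 1.859504 mg/mL
Rate = 33 mg/hr ÷ 1.859504 mg/mL = 17.74667 mL/hr
Volume infused = 17.74667 mL/hr × 6.3 hr = 111.804 mL
Volume remaining = 242 − 111.804 = 130.196 mL
Drug remaining = 130.196 mL × 1.859504 mg/mL = 242.1 mg

242 mg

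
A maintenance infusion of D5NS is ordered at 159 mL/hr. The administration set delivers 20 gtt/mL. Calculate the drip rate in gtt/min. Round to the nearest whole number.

159 mL/hr ÷ 60 min/hr = 2.65 mL/min
2.65 mL/min × 20 gtt/mL = 53 gtt/min

53 gtt/min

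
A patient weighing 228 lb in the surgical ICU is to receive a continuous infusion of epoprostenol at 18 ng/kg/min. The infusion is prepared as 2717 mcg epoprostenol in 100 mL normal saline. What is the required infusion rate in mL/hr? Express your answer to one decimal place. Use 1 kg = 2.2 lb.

Weight = 228 lb ÷ 2.2 lb/kg = 103.6364 kg
Dose = 18 ng/kg/min × 103.6364 kg = 1865.455 ng/min
1865.455 ng/min × 60 min/hr = 111927.3 ng/hr
Concentration = 2717 mcg ÷ 100 mL = 27.17 mcg/mL = 27170 ng/mL
Rate = 111927.3 ng/hr ÷ 27170 ng/mL = 4.119517 mL/hr

4.1 mL/hr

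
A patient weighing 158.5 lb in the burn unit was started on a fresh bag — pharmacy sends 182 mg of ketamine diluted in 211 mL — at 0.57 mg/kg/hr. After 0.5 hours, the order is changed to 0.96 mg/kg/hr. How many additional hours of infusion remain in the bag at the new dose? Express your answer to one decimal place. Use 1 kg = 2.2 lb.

Initial rate:
Weight = 158.5 lb ÷ 2.2 lb/kg = 72.04545 kg
Dose = 0.57 mg/kg/hr × 72.04545 kg = 41.06591 mg/hr
Concentration = 182 mg ÷ 211 mL = 0.8625592 mg/mL
Rate = 41.06591 mg/hr ÷ 0.8625592 mg/mL = 47.60938 mL/hr
Volume infused so far = 47.60938 mL/hr × 0.5 hr = 23.80469 mL
Volume remaining = 211 − 23.80469 = 187.1953 mL
New rate:
Dose = 0.96 mg/kg/hr × 72.04545 kg = 69.16364 mg/hr
Rate = 69.16364 mg/hr ÷ 0.8625592 mg/mL = 80.18422 mL/hr
Time remaining = 187.1953 mL ÷ 80.18422 mL/hr = 2.334566 hr

2.3 hours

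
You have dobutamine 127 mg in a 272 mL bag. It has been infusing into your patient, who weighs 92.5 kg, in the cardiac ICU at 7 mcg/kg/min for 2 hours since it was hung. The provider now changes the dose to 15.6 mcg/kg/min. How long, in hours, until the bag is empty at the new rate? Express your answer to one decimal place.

Initial rate:
Dose = 7 mcg/kg/min × 92.5 kg = 647.5 mcg/min
647.5 mcg/min × 60 min/hr = 38850 mcg/hr
Concentration = 127 mg ÷ 272 mL = 0.4669118 mg/mL = 466.9118 mcg/mL
Rate = 38850 mcg/hr ÷ 466.9118 mcg/mL = 83.2063 mL/hr
Volume infused so far = 83.2063 mL/hr × 2 hr = 166.4126 mL
Volume remaining = 272 − 166.4126 = 105.5874 mL
New rate:
Dose = 15.6 mcg/kg/min × 92.5 kg = 1443 mcg/min
1443 mcg/min × 60 min/hr = 86580 mcg/hr
Rate = 86580 mcg/hr ÷ 466.9118 mcg/mL = 185.4312 mL/hr
Time remaining = 105.5874 mL ÷ 185.4312 mL/hr = 0.5694156 hr

0.6 hours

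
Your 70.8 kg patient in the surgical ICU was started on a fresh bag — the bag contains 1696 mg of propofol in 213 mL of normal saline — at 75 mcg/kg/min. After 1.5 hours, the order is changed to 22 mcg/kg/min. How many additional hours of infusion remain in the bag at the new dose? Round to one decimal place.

13.0 hours

Initial rate:
Dose = 75 mcg/kg/min × 70.8 kg = 5310 mcg/min
5310 mcg/min × 60 min/hr = 318600 mcg/hr
Concentration = 1696 mg ÷ 213 mL = 7.962441 mg/mL = 7962.441 mcg/mL
Rate = 318600 mcg/hr ÷ 7962.441 mcg/mL = 40.01285 mL/hr
Volume infused so far = 40.01285 mL/hr × 1.5 hr = 60.01928 mL
Volume remaining = 213 − 60.01928 = 152.9807 mL
New rate:
Dose = 22 mcg/kg/min × 70.8 kg = 1557.6 mcg/min
1557.6 mcg/min × 60 min/hr = 93456 mcg/hr
Rate = 93456 mcg/hr ÷ 7962.441 mcg/mL = 11.7371 mL/hr
Time remaining = 152.9807 mL ÷ 11.7371 mL/hr = 13.03394 hr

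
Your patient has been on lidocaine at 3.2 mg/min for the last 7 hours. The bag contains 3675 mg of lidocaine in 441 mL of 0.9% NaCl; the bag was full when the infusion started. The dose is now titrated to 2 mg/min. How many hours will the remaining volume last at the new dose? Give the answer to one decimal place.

Initial rate:
3.2 mg/min × 60 min/hr = 192 mg/hr
Concentration = 3675 mg ÷ 441 mL = 8.333333 mg/mL
Rate = 192 mg/hr ÷ 8.333333 mg/mL = 23.04 mL/hr
Volume infused so far = 23.04 mL/hr × 7 hr = 161.28 mL
Volume remaining = 441 − 161.28 = 279.72 mL
New rate:
2 mg/min × 60 min/hr = 120 mg/hr
Rate = 120 mg/hr ÷ 8.333333 mg/mL = 14.4 mL/hr
Time remaining = 279.72 mL ÷ 14.4 mL/hr = 19.425 hr

19.4 hours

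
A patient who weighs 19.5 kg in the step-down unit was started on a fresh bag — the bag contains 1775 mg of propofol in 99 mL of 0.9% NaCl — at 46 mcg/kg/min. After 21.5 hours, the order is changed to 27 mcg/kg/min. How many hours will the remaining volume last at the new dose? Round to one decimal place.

Initial rate:
Dose = 46 mcg/kg/min × 19.5 kg = 897 mcg/min
897 mcg/min × 60 min/hr = 53820 mcg/hr
Concentration = 1775 mg ÷ 99 mL = 17.92929 mg/mL = 17929.29 mcg/mL
Rate = 53820 mcg/hr ÷ 17929.29 mcg/mL = 3.001792 mL/hr
Volume infused so far = 3.001792 mL/hr × 21.5 hr = 64.53852 mL
Volume remaining = 99 − 64.53852 = 34.46148 mL
New rate:
Dose = 27 mcg/kg/min × 19.5 kg = 526.5 mcg/min
526.5 mcg/min × 60 min/hr = 31590 mcg/hr
Rate = 31590 mcg/hr ÷ 17929.29 mcg/mL = 1.761921 mL/hr
Time remaining = 34.46148 mL ÷ 1.761921 mL/hr = 19.55904 hr

19.6 hours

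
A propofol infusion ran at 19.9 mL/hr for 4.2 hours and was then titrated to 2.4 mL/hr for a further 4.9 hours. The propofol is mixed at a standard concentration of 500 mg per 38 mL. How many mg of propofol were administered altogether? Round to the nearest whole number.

1254 mg

Concentration = 500 mg ÷ 38 mL = 13.15789 mg/mL
Stage 1: 19.9 mL/hr × 4.2 hr = 83.58 mL → 83.58 mL × 13.15789 mg/mL = 1099.737 mg
Stage 2: 2.4 mL/hr × 4.9 hr = 11.76 mL → 11.76 mL × 13.15789 mg/mL = 154.7368 mg
Total = 1099.737 + 154.7368 = 1254.474 mg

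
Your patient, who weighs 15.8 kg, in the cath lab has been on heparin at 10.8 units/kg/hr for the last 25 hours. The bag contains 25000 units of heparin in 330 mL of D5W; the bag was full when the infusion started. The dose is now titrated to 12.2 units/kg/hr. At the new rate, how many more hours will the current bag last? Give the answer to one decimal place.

107.6 hours

Initial rate:
Dose = 10.8 units/kg/hr × 15.8 kg = 170.64 units/hr
Concentration = 25000 units ÷ 330 mL = 75.75758 units/mL
Rate = 170.64 units/hr ÷ 75.75758 units/mL = 2.252448 mL/hr
Volume infused so far = 2.252448 mL/hr × 25 hr = 56.3112 mL
Volume remaining = 330 − 56.3112 = 273.6888 mL
New rate:
Dose = 12.2 units/kg/hr × 15.8 kg = 192.76 units/hr
Rate = 192.76 units/hr ÷ 75.75758 units/mL = 2.544432 mL/hr
Time remaining = 273.6888 mL ÷ 2.544432 mL/hr = 107.5638 hr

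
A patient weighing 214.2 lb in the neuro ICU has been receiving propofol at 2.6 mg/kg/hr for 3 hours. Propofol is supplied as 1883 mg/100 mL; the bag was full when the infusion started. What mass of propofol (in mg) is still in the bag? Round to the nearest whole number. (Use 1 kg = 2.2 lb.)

1124 mg

Weight = 214.2 lb ÷ 2.2 lb/kg = 97.36364 kg
Dose = 2.6 mg/kg/hr × 97.36364 kg = 253.1455 mg/hr
Concentration = 1883 mg ÷ 100 mL = 18.83 mg/mL
Rate = 253.1455 mg/hr ÷ 18.83 mg/mL = 13.44373 mL/hr
Volume infused = 13.44373 mL/hr × 3 hr = 40.33119 mL
Volume remaining = 100 − 40.33119 = 59.66881 mL
Drug remaining = 59.66881 mL × 18.83 mg/mL = 1123.564 mg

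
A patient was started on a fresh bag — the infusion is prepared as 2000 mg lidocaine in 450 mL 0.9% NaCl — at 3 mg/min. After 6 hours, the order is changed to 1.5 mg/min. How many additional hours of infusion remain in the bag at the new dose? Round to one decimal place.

Initial rate:
3 mg/min × 60 min/hr = 180 mg/hr
Concentration = 2000 mg ÷ 450 mL = 4.444444 mg/mL
Rate = 180 mg/hr ÷ 4.444444 mg/mL = 40.5 mL/hr
Volume infused so far = 40.5 mL/hr × 6 hr = 243 mL
Volume remaining = 450 − 243 = 207 mL
New rate:
1.5 mg/min × 60 min/hr = 90 mg/hr
Rate = 90 mg/hr ÷ 4.444444 mg/mL = 20.25 mL/hr
Time remaining = 207 mL ÷ 20.25 mL/hr = 10.22222 hr

10.2 hours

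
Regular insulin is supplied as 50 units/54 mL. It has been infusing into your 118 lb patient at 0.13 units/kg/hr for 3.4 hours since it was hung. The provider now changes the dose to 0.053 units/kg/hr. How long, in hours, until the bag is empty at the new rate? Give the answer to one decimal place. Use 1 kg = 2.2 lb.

Initial rate:
Weight = 118 lb ÷ 2.2 lb/kg = 53.63636 kg
Dose = 0.13 units/kg/hr × 53.63636 kg = 6.972727 units/hr
Concentration = 50 units ÷ 54 mL = 0.9259259 units/mL
Rate = 6.972727 units/hr ÷ 0.9259259 units/mL = 7.530545 mL/hr
Volume infused so far = 7.530545 mL/hr × 3.4 hr = 25.60385 mL
Volume remaining = 54 − 25.60385 = 28.39615 mL
New rate:
Dose = 0.053 units/kg/hr × 53.63636 kg = 2.842727 units/hr
Rate = 2.842727 units/hr ÷ 0.9259259 units/mL = 3.070145 mL/hr
Time remaining = 28.39615 mL ÷ 3.070145 mL/hr = 9.249121 hr

9.2 hours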